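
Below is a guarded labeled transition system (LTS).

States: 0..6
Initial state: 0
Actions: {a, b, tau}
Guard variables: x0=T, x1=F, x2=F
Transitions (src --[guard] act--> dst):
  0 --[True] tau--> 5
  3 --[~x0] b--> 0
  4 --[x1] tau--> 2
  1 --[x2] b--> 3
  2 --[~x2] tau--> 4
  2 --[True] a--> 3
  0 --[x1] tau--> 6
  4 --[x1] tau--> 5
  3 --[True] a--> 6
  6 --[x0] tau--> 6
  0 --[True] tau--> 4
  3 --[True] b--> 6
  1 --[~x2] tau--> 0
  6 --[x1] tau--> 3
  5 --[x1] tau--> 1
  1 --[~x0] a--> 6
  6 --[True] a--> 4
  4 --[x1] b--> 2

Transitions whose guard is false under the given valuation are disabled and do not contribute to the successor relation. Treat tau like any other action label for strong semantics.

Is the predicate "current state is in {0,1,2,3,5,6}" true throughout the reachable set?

Answer: INVARIANT VIOLATED at state 4

Analysis:
Safe = {0,1,2,3,5,6}
Reach set: {0,4,5}
  0: safe
  4: VIOLATES
  5: safe
counterexample path to 4: tau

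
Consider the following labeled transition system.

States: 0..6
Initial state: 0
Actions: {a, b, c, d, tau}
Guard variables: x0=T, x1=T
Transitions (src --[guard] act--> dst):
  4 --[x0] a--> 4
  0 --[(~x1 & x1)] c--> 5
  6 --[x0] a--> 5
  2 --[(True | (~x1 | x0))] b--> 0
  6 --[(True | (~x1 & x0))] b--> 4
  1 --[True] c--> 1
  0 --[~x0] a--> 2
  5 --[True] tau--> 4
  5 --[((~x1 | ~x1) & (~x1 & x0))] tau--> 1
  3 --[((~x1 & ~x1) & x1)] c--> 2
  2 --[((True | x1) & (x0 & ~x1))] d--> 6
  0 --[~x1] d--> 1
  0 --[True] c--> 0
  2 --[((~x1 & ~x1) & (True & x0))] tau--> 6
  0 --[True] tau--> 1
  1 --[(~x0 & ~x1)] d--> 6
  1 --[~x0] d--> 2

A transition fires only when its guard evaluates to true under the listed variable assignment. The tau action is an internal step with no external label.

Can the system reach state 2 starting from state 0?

Answer: UNREACHABLE

Working:
After dropping false guards: 8 live edges.
L0 = {0}
L1 = {1}  total {0,1}
Reach set: {0,1}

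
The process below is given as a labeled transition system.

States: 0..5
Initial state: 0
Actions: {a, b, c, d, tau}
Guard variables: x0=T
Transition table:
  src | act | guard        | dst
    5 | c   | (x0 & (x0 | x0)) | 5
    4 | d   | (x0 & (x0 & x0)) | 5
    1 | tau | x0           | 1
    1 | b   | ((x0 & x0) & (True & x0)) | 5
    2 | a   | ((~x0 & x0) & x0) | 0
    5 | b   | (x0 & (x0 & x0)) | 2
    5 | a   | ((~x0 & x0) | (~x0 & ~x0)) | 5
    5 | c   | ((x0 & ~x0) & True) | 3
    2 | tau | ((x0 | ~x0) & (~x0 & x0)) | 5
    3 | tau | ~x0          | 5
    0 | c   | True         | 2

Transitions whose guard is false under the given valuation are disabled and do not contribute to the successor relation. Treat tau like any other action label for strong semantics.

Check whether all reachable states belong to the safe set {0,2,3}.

Answer: INVARIANT HOLDS

Working:
Inv-set: {0,2,3}
R = {0,2}
  0: ok
  2: ok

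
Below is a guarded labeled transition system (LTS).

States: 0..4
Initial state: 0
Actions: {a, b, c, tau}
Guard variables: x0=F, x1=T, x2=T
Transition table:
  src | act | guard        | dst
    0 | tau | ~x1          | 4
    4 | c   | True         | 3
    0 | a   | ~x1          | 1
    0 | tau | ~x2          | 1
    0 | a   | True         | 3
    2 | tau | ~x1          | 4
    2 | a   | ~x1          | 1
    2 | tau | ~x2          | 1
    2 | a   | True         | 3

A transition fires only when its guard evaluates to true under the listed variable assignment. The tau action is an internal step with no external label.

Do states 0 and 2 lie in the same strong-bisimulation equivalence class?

Refine partition for ~:
  π0 = {{0,1,2,3,4}}
  π1 = {{0,2},{1,3},{4}}
stable after 2 split(s): 3 block(s)
0∈{0,2}, 2∈{0,2}

Answer: BISIMILAR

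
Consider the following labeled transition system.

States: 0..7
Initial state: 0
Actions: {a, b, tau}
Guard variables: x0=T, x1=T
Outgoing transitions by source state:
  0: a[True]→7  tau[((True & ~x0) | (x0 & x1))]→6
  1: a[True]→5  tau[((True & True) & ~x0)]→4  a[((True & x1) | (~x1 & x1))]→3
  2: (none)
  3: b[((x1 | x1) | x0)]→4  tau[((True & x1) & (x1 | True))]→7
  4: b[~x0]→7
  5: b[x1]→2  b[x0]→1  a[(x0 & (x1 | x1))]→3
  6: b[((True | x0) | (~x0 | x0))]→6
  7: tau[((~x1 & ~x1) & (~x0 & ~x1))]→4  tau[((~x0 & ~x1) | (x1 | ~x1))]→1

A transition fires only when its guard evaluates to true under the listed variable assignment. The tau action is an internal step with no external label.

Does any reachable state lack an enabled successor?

Reach set: {0,1,2,3,4,5,6,7}
  0: a→7  tau→6  [2 out]
  1: a→3  a→5  [2 out]
  2: ∅  [deadlock]
  3: b→4  tau→7  [2 out]
  4: ∅  [deadlock]
  5: a→3  b→1  b→2  [3 out]
  6: b→6  [1 out]
  7: tau→1  [1 out]
trace reaching 2: a·tau·a·b

Answer: DEADLOCK at state 2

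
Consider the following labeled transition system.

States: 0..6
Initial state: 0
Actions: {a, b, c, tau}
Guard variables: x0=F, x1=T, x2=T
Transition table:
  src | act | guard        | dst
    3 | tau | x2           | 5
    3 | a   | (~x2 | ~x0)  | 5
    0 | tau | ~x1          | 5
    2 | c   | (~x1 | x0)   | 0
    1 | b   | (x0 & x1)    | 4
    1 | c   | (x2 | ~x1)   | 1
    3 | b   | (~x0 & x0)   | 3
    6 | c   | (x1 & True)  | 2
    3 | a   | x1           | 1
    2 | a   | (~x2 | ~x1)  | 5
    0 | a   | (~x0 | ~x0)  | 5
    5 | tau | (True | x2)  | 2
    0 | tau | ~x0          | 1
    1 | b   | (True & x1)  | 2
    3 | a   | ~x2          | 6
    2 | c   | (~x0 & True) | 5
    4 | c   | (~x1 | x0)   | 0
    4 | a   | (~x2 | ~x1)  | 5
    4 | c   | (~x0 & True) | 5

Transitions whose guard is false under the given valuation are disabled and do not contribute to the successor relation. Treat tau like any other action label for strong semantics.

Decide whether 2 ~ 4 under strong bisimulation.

Answer: BISIMILAR

Trace:
Bisimulation quotient by refinement:
  P[0] = {{0,1,2,3,4,5,6}}
  P[1] = {{0,3},{1},{2,4,6},{5}}
  P[2] = {{0},{1},{2,4},{3},{5},{6}}
Fixed point at round 3; 6 class(es).
[2]={2,4}  [4]={2,4}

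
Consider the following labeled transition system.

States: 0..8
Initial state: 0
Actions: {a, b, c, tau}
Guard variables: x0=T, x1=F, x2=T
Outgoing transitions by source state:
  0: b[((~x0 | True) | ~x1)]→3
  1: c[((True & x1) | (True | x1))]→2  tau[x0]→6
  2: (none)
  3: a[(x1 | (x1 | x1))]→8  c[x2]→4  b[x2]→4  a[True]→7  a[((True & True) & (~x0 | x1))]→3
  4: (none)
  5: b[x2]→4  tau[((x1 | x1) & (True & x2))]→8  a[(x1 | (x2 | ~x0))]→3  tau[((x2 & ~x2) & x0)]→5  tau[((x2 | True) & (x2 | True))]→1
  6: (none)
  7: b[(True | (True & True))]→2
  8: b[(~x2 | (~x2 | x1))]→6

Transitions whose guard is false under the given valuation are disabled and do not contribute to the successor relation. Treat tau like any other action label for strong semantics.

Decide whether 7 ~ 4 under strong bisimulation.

Refine partition for ~:
  round 0: {{0,1,2,3,4,5,6,7,8}}
  round 1: {{0,7},{1},{2,4,6,8},{3},{5}}
  round 2: {{0},{1},{2,4,6,8},{3},{5},{7}}
Fixed point at round 3; 6 class(es).
[7]={7}  [4]={2,4,6,8}

Answer: NOT BISIMILAR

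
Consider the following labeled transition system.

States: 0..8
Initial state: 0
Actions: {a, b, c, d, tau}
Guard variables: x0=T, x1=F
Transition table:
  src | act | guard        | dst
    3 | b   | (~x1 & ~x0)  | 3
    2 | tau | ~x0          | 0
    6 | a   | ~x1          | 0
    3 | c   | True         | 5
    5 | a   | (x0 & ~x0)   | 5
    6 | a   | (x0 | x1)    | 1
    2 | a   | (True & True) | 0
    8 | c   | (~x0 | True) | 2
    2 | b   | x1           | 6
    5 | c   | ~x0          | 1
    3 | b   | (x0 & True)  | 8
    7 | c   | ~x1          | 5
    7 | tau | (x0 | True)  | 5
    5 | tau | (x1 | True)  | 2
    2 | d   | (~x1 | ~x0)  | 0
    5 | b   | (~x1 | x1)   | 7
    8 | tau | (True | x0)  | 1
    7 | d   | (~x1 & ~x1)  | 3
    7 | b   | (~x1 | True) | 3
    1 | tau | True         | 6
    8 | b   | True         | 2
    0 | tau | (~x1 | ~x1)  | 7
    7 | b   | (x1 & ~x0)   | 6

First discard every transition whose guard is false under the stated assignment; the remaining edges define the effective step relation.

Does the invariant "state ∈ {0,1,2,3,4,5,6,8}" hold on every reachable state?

Answer: INVARIANT VIOLATED at state 7

Analysis:
Allowed set {0,1,2,3,4,5,6,8}
Reach set: {0,1,2,3,5,6,7,8}
  0: safe
  1: safe
  2: safe
  3: safe
  5: safe
  6: safe
  7: ✗ unsafe
  8: safe
reach 7 via tau — violates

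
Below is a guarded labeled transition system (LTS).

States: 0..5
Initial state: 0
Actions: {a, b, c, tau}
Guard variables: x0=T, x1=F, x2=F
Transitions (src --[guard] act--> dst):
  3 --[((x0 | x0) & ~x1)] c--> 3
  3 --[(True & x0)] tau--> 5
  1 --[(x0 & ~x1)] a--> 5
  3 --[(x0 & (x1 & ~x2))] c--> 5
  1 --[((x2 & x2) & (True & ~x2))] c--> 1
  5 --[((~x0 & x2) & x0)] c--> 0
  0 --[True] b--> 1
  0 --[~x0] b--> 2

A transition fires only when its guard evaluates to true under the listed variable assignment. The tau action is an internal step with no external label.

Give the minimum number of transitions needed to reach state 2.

Layered search for 2:
  Layer 0: {0}
  Layer 1: {1}
  Layer 2: {5}
2 never appears.

Answer: UNREACHABLE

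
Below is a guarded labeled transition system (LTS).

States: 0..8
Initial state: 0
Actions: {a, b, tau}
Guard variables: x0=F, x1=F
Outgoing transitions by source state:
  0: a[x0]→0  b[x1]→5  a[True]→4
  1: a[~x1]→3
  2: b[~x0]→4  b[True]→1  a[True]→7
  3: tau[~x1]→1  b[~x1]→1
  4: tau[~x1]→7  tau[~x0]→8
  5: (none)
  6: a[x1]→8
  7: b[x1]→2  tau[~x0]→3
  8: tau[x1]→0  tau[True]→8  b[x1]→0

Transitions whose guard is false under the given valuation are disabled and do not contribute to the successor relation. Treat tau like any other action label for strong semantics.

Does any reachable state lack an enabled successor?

Answer: DEADLOCK-FREE

Analysis:
Reachable = {0,1,3,4,7,8}
  0: a→4  [1 exit(s)]
  1: a→3  [1 exit(s)]
  3: b→1  tau→1  [2 exit(s)]
  4: tau→7  tau→8  [2 exit(s)]
  7: tau→3  [1 exit(s)]
  8: tau→8  [1 exit(s)]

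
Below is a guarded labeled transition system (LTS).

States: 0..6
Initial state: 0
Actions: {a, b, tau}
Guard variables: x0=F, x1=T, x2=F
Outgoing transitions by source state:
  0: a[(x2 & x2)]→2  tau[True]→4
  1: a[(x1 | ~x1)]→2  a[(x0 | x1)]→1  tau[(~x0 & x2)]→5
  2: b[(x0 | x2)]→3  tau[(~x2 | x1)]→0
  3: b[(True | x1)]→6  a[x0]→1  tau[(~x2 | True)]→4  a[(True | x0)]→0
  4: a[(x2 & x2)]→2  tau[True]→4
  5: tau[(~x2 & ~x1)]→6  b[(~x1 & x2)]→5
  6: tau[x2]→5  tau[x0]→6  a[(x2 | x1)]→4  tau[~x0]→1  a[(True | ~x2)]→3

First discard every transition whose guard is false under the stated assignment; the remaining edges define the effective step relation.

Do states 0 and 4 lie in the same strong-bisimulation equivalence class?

Answer: BISIMILAR

Working:
Refine partition for ~:
  π0 = {{0,1,2,3,4,5,6}}
  π1 = {{0,2,4},{1},{3},{5},{6}}
stable after 2 split(s): 5 block(s)
[0]={0,2,4}  [4]={0,2,4}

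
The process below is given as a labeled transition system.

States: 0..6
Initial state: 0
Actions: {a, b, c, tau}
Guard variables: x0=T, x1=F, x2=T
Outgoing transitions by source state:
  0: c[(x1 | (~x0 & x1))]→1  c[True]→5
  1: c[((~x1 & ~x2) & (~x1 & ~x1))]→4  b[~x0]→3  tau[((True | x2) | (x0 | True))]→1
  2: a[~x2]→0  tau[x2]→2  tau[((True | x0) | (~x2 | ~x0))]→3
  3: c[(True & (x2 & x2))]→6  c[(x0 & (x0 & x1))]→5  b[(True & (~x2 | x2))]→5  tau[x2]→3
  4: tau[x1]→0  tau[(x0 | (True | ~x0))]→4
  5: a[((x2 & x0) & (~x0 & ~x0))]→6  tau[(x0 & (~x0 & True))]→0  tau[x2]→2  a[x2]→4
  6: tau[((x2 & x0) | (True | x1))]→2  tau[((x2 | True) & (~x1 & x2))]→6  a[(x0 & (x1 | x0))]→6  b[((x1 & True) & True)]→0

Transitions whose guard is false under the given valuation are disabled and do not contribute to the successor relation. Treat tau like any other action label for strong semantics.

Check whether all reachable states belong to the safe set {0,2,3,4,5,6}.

Inv-set: {0,2,3,4,5,6}
R = {0,2,3,4,5,6}
  0: ok
  2: ok
  3: ok
  4: ok
  5: ok
  6: ok

Answer: INVARIANT HOLDS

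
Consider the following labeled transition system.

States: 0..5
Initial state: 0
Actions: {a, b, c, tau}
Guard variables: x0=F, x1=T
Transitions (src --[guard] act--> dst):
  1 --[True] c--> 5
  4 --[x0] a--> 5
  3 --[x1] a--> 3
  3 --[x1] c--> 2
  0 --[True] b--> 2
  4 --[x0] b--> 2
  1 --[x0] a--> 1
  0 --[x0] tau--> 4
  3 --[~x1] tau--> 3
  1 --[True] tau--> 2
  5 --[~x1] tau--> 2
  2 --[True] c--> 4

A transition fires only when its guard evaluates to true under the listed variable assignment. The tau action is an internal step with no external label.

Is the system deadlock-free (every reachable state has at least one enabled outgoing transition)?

Answer: DEADLOCK at state 4

Analysis:
Reach set: {0,2,4}
  0: b→2  [deg 1]
  2: c→4  [deg 1]
  4: ∅  [no exit]
trace reaching 4: b·c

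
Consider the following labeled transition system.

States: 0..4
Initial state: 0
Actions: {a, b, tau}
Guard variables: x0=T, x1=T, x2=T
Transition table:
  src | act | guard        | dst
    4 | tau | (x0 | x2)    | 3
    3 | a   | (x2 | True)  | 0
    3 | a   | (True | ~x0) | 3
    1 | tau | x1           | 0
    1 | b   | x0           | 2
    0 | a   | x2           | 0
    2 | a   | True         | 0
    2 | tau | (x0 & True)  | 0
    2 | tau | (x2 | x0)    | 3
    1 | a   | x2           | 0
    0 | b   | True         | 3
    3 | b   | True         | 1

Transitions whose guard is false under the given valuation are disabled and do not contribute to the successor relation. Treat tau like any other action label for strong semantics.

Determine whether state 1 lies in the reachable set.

Answer: REACHABLE

Trace:
12 transition(s) survive guard evaluation.
Layer 0: {0}
Layer 1: {3}  now seen {0,3}
Layer 2: {1}  now seen {0,1,3}
Layer 3: {2}  now seen {0,1,2,3}
R = {0,1,2,3}
witness 1: b·b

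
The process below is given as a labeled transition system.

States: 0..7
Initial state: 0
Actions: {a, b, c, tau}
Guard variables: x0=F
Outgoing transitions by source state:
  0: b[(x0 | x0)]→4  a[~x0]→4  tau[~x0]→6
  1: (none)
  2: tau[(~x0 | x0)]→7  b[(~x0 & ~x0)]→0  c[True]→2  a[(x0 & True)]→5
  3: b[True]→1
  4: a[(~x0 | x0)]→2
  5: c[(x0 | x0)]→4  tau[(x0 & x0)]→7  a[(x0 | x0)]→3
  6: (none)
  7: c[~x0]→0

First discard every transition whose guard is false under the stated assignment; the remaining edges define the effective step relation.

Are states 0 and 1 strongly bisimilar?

Answer: NOT BISIMILAR

Working:
Compute ~ classes (split until stable):
  P[0] = {{0,1,2,3,4,5,6,7}}
  P[1] = {{0},{1,5,6},{2},{3},{4},{7}}
stable after 2 split(s): 6 block(s)
class of 0: {0}; class of 1: {1,5,6}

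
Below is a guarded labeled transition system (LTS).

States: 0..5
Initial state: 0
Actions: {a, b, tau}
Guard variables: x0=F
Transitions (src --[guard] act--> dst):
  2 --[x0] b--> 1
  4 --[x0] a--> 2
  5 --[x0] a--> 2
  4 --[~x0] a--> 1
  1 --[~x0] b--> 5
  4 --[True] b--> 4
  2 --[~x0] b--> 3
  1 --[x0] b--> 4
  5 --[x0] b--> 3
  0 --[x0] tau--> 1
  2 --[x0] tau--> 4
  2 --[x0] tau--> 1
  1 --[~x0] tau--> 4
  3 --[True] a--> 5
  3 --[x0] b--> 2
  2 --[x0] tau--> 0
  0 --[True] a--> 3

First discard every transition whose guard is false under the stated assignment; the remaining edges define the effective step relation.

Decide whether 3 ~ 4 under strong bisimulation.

Answer: NOT BISIMILAR

Working:
Refine partition for ~:
  round 0: {{0,1,2,3,4,5}}
  round 1: {{0,3},{1},{2},{4},{5}}
  round 2: {{0},{1},{2},{3},{4},{5}}
stable after 3 split(s): 6 block(s)
[3]={3}  [4]={4}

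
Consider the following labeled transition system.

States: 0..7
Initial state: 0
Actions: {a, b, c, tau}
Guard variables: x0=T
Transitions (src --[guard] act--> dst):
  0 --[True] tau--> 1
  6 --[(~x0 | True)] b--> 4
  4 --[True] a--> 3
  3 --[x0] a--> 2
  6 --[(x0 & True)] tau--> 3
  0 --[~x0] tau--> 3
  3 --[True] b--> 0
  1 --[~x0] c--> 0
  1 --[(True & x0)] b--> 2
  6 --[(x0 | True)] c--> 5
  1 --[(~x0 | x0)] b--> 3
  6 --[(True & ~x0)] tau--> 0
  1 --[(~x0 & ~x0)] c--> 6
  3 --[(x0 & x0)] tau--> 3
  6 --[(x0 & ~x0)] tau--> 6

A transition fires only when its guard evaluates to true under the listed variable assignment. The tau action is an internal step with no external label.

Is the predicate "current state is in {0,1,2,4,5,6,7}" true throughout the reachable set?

Answer: INVARIANT VIOLATED at state 3

Trace:
Allowed set {0,1,2,4,5,6,7}
R = {0,1,2,3}
  0: ✓
  1: ✓
  2: ✓
  3: ✗ unsafe
witness against invariant: tau·b → 3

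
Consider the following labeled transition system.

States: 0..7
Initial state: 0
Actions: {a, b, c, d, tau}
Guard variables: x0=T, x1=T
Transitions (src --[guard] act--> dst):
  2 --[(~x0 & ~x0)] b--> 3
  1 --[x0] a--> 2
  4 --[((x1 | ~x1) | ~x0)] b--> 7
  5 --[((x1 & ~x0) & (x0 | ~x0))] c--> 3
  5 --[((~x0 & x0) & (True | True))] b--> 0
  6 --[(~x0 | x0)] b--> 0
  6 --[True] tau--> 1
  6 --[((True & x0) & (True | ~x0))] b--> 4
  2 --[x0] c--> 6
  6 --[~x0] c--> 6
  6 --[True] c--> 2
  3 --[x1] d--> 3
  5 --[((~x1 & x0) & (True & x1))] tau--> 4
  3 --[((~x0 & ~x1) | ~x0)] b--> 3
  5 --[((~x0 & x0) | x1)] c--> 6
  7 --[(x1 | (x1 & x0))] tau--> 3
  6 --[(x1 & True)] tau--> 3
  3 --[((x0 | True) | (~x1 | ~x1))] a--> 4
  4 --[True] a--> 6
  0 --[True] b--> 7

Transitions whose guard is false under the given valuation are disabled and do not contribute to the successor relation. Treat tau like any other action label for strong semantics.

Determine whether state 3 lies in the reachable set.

After dropping false guards: 14 live edges.
Layer 0: {0}
Layer 1: {7}  total {0,7}
Layer 2: {3}  total {0,3,7}
Layer 3: {4}  total {0,3,4,7}
Layer 4: {6}  total {0,3,4,6,7}
Layer 5: {1,2}  total {0,1,2,3,4,6,7}
Reachable = {0,1,2,3,4,6,7}
witness 3: b·tau

Answer: REACHABLE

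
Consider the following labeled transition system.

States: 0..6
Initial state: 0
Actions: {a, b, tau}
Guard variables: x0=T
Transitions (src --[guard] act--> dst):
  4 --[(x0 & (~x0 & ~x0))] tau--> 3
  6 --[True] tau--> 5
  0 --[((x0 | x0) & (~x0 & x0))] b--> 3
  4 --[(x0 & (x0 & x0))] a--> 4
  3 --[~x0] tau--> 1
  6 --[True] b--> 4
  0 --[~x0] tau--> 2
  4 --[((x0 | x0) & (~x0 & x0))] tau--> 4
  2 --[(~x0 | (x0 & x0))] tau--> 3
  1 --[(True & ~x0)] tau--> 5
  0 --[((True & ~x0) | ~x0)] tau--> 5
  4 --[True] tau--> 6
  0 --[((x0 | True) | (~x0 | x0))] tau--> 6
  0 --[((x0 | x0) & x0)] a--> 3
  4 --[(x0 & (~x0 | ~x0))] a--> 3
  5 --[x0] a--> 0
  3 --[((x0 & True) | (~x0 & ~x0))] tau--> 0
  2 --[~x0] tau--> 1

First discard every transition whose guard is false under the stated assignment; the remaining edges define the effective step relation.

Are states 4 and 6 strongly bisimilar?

Answer: NOT BISIMILAR

Working:
Refine partition for ~:
  P[0] = {{0,1,2,3,4,5,6}}
  P[1] = {{0,4},{1},{2,3},{5},{6}}
  P[2] = {{0},{1},{2},{3},{4},{5},{6}}
7 equivalence class(es) (converged in 3)
class of 4: {4}; class of 6: {6}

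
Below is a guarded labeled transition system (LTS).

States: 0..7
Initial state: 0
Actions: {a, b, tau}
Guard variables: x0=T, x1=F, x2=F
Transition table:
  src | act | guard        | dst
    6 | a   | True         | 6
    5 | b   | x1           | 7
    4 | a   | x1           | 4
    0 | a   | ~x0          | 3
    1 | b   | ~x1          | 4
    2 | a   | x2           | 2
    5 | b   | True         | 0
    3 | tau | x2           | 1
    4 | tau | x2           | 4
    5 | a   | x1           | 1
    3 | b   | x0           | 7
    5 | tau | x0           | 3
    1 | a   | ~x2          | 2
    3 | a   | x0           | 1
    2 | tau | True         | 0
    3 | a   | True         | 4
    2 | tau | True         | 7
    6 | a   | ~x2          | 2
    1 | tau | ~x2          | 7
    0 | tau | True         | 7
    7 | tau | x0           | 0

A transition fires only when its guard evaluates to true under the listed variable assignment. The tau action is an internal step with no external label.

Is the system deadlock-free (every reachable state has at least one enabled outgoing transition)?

Reach set: {0,7}
  0: tau→7  [1 out]
  7: tau→0  [1 out]

Answer: DEADLOCK-FREE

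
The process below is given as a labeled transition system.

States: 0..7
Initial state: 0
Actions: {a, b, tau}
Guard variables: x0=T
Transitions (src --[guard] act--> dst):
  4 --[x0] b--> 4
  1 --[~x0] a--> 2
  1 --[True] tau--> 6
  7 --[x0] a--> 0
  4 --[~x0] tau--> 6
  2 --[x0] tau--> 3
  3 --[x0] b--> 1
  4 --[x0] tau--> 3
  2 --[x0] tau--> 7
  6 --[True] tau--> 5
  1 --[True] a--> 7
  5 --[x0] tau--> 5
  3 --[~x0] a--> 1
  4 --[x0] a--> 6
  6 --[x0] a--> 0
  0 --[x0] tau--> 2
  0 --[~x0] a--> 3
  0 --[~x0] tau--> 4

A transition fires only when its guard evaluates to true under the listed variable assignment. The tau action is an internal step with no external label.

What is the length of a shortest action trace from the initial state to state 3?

Answer: 2

Trace:
Layered search for 3:
  L0 = {0}
  L1 = {2}
  L2 = {3,7}
3 enters at depth 2; path tau·tau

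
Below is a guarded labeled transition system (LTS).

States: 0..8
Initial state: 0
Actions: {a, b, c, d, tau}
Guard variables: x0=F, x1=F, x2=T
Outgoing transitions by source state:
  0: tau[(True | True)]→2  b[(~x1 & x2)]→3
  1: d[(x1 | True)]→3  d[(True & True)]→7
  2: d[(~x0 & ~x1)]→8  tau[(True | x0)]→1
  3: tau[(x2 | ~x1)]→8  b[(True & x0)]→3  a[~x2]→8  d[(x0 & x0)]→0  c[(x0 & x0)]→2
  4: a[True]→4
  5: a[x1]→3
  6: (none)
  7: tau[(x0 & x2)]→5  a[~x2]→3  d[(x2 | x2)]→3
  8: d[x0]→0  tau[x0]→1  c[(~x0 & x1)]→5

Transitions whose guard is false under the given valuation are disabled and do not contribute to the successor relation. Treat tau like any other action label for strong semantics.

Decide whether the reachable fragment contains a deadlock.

R = {0,1,2,3,7,8}
  0: b→3  tau→2  [2 out]
  1: d→3  d→7  [2 out]
  2: d→8  tau→1  [2 out]
  3: tau→8  [1 out]
  7: d→3  [1 out]
  8: ∅  [deadlock]
witness 8: tau·d

Answer: DEADLOCK at state 8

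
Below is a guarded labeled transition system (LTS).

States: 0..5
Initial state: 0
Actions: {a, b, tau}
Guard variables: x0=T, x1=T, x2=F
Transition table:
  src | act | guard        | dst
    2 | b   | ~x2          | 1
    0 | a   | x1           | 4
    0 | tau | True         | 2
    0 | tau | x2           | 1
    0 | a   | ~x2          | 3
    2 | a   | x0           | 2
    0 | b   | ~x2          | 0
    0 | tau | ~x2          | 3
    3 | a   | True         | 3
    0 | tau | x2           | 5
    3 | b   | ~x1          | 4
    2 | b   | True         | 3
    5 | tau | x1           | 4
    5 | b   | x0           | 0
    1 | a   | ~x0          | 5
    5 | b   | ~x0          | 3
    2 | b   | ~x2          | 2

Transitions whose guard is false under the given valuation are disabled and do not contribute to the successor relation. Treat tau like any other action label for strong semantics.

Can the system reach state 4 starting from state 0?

Answer: REACHABLE

Analysis:
Guard filter leaves 12 enabled edge(s).
depth 0: {0}
depth 1: {2,3,4}  now seen {0,2,3,4}
depth 2: {1}  now seen {0,1,2,3,4}
R = {0,1,2,3,4}
Path to 4: a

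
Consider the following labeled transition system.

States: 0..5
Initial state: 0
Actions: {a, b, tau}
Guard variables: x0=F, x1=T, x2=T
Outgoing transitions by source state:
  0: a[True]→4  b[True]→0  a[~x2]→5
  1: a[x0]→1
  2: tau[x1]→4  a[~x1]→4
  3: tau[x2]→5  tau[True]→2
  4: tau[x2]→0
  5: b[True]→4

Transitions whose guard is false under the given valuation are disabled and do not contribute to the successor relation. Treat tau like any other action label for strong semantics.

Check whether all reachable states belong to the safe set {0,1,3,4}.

Allowed set {0,1,3,4}
R = {0,4}
  0: ok
  4: ok

Answer: INVARIANT HOLDS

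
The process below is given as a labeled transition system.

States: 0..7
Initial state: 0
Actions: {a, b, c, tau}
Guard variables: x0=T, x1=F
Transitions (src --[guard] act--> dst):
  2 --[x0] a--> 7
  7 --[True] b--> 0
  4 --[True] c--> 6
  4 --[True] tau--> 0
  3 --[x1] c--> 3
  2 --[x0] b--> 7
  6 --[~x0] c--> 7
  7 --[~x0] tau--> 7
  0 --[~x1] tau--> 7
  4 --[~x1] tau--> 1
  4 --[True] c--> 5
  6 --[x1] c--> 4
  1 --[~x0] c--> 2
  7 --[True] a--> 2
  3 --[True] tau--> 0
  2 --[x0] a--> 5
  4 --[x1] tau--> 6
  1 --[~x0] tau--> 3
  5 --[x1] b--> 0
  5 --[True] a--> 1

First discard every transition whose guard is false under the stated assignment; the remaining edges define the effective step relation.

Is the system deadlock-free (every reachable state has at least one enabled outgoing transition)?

Answer: DEADLOCK at state 1

Working:
Reach set: {0,1,2,5,7}
  0: tau→7  [deg 1]
  1: ∅  [STUCK]
  2: a→5  a→7  b→7  [deg 3]
  5: a→1  [deg 1]
  7: a→2  b→0  [deg 2]
trace reaching 1: tau·a·a·a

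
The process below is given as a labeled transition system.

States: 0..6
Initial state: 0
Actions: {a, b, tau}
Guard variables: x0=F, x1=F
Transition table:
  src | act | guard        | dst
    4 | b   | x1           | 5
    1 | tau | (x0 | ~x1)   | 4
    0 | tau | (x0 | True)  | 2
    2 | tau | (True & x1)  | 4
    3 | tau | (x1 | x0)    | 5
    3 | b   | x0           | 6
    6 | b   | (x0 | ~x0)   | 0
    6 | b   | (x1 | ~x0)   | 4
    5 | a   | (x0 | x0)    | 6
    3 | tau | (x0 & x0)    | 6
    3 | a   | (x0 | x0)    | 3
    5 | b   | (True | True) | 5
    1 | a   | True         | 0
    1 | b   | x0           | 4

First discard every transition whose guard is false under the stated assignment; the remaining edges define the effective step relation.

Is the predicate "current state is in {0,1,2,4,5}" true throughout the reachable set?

Answer: INVARIANT HOLDS

Working:
Safe = {0,1,2,4,5}
R = {0,2}
  0: ✓
  2: ✓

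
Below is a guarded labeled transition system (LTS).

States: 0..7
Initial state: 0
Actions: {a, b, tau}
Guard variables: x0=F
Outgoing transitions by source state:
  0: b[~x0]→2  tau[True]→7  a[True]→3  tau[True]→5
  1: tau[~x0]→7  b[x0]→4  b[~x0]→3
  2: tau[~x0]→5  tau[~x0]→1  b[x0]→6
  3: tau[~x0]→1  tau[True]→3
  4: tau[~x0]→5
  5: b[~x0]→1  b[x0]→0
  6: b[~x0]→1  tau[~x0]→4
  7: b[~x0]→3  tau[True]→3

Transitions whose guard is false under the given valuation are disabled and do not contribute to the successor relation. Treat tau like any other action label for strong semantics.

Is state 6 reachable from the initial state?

Answer: UNREACHABLE

Working:
After dropping false guards: 16 live edges.
Layer 0: {0}
Layer 1: {2,3,5,7}  cumulative {0,2,3,5,7}
Layer 2: {1}  cumulative {0,1,2,3,5,7}
R = {0,1,2,3,5,7}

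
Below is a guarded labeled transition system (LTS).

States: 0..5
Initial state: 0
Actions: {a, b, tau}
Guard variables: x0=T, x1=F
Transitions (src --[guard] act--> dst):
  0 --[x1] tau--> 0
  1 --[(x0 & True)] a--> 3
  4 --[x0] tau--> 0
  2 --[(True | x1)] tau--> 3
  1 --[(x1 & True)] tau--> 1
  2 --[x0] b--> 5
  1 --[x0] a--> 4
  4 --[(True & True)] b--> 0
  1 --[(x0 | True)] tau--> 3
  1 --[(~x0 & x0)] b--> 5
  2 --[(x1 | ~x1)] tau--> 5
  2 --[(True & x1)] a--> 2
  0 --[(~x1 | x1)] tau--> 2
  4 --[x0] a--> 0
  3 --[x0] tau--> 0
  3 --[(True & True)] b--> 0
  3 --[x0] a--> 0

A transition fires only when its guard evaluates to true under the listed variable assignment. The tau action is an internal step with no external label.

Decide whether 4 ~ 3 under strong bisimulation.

Answer: BISIMILAR

Working:
Refine partition for ~:
  π0 = {{0,1,2,3,4,5}}
  π1 = {{0},{1},{2},{3,4},{5}}
Fixed point at round 2; 5 class(es).
4∈{3,4}, 3∈{3,4}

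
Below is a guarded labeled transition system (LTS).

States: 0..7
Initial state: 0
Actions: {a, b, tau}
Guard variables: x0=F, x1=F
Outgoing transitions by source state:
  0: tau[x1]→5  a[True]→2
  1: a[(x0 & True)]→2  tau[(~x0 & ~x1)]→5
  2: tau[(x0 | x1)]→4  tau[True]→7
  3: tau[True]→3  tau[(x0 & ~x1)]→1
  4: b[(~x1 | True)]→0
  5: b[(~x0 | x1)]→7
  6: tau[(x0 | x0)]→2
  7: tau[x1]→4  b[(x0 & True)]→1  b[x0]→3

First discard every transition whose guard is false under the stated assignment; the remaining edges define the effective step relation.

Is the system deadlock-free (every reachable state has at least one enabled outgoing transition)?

Answer: DEADLOCK at state 7

Working:
Reach set: {0,2,7}
  0: a→2  [1 out]
  2: tau→7  [1 out]
  7: ∅  [no exit]
witness 7: a·tau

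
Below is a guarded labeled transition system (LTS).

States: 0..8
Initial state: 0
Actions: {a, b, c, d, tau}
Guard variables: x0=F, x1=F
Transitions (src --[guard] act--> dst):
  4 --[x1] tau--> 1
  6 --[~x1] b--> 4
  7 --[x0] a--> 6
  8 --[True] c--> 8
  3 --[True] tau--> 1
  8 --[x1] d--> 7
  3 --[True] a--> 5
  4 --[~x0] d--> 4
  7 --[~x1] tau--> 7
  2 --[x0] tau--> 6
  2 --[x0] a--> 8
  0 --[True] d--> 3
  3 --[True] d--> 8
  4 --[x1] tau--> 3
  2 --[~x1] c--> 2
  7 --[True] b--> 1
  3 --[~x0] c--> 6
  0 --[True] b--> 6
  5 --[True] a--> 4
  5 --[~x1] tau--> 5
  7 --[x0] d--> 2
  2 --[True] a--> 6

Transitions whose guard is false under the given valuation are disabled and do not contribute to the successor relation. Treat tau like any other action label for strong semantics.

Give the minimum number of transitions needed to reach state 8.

Answer: 2

Working:
Layered search for 8:
  Layer 0: {0}
  Layer 1: {3,6}
  Layer 2: {1,4,5,8}
first hit 8 at d=2 via d·d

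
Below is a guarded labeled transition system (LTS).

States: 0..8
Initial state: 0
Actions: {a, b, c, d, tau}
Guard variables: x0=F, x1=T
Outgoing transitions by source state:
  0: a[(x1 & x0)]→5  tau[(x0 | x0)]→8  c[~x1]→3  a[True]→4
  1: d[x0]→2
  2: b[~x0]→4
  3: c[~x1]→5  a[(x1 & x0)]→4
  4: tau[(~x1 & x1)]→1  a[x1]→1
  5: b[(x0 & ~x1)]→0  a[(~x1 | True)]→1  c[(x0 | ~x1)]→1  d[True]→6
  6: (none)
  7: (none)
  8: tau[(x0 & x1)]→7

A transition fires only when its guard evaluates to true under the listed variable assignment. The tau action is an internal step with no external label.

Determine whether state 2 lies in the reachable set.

After dropping false guards: 5 live edges.
L0 = {0}
L1 = {4}  cumulative {0,4}
L2 = {1}  cumulative {0,1,4}
R = {0,1,4}

Answer: UNREACHABLE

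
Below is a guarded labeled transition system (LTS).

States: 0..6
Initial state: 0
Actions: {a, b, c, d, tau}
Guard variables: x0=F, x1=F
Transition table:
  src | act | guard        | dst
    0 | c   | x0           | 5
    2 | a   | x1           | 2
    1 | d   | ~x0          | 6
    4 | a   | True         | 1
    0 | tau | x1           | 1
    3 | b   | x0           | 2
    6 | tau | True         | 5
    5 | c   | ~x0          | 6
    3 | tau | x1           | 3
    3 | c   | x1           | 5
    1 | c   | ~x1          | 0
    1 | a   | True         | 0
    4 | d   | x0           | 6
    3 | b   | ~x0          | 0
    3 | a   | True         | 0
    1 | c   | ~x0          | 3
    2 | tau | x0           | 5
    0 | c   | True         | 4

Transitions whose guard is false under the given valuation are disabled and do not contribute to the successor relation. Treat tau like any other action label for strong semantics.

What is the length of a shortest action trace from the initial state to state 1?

Breadth-first toward 1:
  depth 0: {0}
  depth 1: {4}
  depth 2: {1}
first hit 1 at d=2 via c·a

Answer: 2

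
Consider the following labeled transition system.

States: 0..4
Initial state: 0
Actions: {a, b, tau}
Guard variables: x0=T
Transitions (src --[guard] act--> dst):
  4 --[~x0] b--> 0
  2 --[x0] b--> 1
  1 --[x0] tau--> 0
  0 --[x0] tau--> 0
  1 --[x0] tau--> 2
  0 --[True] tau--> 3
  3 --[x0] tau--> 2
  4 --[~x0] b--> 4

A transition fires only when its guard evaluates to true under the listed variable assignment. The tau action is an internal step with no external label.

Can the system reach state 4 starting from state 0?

After dropping false guards: 6 live edges.
L0 = {0}
L1 = {3}  cumulative {0,3}
L2 = {2}  cumulative {0,2,3}
L3 = {1}  cumulative {0,1,2,3}
R = {0,1,2,3}

Answer: UNREACHABLE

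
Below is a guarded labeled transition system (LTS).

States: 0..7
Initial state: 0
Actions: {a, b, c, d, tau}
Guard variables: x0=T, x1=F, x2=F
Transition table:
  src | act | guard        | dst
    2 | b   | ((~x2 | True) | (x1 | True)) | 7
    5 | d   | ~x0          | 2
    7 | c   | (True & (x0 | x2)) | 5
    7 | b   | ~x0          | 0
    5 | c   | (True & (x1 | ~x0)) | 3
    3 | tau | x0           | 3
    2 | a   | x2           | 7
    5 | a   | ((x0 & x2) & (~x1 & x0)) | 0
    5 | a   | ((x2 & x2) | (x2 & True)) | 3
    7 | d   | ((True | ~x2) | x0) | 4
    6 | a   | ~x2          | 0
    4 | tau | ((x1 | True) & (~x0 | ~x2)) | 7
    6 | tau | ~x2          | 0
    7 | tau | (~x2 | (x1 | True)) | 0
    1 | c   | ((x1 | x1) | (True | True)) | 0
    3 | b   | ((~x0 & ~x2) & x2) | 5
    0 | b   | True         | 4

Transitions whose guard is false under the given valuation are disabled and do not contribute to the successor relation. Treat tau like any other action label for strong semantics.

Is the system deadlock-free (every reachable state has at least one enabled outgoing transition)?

R = {0,4,5,7}
  0: b→4  [1 exit(s)]
  4: tau→7  [1 exit(s)]
  5: ∅  [deadlock]
  7: c→5  d→4  tau→0  [3 exit(s)]
Path to 5: b·tau·c

Answer: DEADLOCK at state 5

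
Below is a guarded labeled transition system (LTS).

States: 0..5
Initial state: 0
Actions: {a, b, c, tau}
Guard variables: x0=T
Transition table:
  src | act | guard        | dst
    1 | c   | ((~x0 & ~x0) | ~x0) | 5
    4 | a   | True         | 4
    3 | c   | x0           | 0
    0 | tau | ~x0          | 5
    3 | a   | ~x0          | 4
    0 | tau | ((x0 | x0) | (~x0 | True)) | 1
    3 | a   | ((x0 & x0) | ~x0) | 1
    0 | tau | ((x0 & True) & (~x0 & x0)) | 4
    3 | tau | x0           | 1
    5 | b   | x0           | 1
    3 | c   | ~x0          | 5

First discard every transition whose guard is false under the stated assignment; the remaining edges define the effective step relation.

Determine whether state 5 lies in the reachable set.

Guard filter leaves 6 enabled edge(s).
depth 0: {0}
depth 1: {1}  now seen {0,1}
Reachable = {0,1}

Answer: UNREACHABLE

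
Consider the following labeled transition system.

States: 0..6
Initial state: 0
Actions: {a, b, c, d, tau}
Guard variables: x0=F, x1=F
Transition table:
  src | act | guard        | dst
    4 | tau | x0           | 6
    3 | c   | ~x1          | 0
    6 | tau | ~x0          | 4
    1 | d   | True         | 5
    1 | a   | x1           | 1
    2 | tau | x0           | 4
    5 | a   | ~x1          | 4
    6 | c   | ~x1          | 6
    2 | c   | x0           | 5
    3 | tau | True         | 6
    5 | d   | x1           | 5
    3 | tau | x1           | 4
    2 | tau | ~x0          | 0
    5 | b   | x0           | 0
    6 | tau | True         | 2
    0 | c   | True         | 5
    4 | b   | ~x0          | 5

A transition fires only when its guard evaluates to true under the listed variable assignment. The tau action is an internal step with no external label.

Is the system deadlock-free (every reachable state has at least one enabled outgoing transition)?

Reachable = {0,4,5}
  0: c→5  [deg 1]
  4: b→5  [deg 1]
  5: a→4  [deg 1]

Answer: DEADLOCK-FREE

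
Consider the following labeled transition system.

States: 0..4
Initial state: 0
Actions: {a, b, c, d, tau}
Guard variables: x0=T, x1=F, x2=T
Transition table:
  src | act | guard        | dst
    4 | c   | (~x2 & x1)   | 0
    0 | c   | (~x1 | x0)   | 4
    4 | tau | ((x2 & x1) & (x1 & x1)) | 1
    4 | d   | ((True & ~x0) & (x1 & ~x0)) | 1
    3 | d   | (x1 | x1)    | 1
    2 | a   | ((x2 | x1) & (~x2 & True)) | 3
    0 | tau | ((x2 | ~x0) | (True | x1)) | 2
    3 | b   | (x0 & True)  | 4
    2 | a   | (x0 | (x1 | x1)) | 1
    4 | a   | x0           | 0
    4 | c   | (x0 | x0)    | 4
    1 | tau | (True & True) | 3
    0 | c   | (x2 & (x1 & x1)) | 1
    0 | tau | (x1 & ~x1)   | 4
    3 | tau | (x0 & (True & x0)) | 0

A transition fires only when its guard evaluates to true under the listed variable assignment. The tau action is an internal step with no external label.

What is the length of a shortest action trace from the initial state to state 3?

Answer: 3

Analysis:
Layered search for 3:
  Layer 0: {0}
  Layer 1: {2,4}
  Layer 2: {1}
  Layer 3: {3}
3 enters at depth 3; path tau·a·tau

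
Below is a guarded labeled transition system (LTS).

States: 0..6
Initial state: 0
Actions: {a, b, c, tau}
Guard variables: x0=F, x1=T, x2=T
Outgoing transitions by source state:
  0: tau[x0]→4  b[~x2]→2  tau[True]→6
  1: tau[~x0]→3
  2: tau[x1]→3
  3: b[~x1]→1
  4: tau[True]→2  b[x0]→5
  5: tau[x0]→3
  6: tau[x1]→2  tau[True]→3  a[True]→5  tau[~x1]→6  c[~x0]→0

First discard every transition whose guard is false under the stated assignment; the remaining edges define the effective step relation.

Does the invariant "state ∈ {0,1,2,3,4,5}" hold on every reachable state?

Answer: INVARIANT VIOLATED at state 6

Working:
Safe = {0,1,2,3,4,5}
Reachable = {0,2,3,5,6}
  0: safe
  2: safe
  3: safe
  5: safe
  6: outside
witness against invariant: tau → 6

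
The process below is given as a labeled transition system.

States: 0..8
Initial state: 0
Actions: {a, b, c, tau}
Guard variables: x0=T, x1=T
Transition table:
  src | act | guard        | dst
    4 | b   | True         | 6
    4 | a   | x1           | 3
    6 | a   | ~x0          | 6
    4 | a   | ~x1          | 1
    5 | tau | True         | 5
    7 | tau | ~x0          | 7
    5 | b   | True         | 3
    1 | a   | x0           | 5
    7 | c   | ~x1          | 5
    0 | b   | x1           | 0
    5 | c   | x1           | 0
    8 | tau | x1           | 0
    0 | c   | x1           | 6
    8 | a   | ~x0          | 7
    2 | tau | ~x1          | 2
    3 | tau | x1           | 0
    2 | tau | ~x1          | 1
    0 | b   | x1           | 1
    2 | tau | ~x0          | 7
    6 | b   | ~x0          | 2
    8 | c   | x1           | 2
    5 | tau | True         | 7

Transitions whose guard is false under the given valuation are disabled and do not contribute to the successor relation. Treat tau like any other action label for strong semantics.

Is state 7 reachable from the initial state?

Answer: REACHABLE

Analysis:
Guard filter leaves 13 enabled edge(s).
Layer 0: {0}
Layer 1: {1,6}  now seen {0,1,6}
Layer 2: {5}  now seen {0,1,5,6}
Layer 3: {3,7}  now seen {0,1,3,5,6,7}
Reachable = {0,1,3,5,6,7}
witness 7: b·a·tau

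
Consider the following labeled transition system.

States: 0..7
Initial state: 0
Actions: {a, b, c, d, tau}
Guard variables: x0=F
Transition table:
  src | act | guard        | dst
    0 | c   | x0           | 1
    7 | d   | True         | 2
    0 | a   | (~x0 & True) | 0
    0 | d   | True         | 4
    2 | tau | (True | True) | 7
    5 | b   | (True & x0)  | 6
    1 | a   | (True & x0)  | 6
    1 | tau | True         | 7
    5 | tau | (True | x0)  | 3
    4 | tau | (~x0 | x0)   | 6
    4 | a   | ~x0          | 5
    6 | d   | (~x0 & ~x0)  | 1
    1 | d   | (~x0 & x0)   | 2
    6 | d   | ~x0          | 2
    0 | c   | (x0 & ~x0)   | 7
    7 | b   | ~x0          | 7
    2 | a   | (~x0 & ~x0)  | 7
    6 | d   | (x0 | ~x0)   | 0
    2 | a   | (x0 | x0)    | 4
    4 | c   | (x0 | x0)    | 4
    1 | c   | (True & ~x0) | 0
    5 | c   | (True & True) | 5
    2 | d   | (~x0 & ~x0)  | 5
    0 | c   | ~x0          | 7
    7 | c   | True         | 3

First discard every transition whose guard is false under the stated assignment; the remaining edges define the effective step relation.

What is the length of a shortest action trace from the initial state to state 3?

Answer: 2

Analysis:
Layered search for 3:
  depth 0: {0}
  depth 1: {4,7}
  depth 2: {2,3,5,6}
3 enters at depth 2; path c·c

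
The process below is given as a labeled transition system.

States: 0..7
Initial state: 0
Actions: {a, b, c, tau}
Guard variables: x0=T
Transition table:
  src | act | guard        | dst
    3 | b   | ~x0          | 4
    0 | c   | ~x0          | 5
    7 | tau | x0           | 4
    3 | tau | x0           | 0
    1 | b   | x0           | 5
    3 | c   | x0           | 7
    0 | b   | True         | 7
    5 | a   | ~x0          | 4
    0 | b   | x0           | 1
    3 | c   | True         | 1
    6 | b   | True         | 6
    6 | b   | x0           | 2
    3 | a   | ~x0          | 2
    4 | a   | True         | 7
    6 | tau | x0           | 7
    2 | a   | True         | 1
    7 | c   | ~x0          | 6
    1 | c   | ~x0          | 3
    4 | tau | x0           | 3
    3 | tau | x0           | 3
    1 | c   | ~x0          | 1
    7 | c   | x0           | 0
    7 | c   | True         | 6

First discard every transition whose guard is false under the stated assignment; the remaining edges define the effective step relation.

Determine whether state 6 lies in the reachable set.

Guard filter leaves 16 enabled edge(s).
L0 = {0}
L1 = {1,7}  now seen {0,1,7}
L2 = {4,5,6}  now seen {0,1,4,5,6,7}
L3 = {2,3}  now seen {0,1,2,3,4,5,6,7}
R = {0,1,2,3,4,5,6,7}
witness 6: b·c

Answer: REACHABLE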